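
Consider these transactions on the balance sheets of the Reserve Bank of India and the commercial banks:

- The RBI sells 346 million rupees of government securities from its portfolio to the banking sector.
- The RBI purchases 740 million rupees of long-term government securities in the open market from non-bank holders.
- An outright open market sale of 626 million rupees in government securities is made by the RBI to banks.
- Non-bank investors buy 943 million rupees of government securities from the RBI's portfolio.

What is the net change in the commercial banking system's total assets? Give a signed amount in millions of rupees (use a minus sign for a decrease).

OMO sale (to banks) 346 million rupees: just an asset swap on bank balance sheets → 0.
Asset purchase (from non-banks) 740 million rupees: bank balance sheets expand → +740M.
OMO sale (to banks) 626 million rupees: just an asset swap on bank balance sheets → 0.
Asset sale (to non-banks) 943 million rupees: bank balance sheets shrink → −943M.
Net: 0 + 740 + 0 − 943 = -203 million.

-203 million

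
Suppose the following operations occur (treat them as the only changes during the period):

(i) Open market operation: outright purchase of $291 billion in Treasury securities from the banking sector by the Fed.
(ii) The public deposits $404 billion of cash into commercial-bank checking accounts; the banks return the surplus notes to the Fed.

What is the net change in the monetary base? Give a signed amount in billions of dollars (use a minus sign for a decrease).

+$291 billion

Fed balance sheet:
  Assets:      Securities +$291B
  Liabilities: Bank reserves +$695B, Currency in circulation −$404B
Commercial banking system:
  Assets:      Reserves at CB +$695B, Securities −$291B
  Liabilities: Checkable deposits +$404B
Monetary base = currency + reserves: −$404B + (+$695B) = +$291 billion.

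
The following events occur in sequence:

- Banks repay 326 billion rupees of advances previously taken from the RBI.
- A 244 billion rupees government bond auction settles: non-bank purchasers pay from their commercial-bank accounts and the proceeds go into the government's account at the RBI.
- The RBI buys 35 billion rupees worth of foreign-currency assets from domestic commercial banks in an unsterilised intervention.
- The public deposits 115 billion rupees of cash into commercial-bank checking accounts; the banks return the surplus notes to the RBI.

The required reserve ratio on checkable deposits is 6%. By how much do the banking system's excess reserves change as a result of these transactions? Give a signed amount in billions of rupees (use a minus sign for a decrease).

Discount-window repayment 326 billion rupees: reserves −326B, deposits 0.
Government account inflow 244 billion rupees: reserves −244B, deposits −244B.
FX purchase 35 billion rupees: reserves +35B, deposits 0.
Currency deposit 115 billion rupees: reserves +115B, deposits +115B.
Totals: Δreserves = −420B, Δdeposits = −129B.
Δrequired reserves = 6% × −129B = −7.74B.
Δexcess reserves = Δreserves − Δrequired = −420B − (−7.74B) = -412.26 billion.

-412.26 billion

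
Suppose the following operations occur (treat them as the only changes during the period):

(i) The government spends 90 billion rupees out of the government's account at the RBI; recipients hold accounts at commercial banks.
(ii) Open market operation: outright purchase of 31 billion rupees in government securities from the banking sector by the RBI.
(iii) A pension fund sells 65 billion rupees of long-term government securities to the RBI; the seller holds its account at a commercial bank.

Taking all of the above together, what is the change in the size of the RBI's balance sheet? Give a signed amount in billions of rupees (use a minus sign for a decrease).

RBI balance sheet:
  Assets:      Securities +96B
  Liabilities: Bank reserves +186B, Government deposits −90B
Change in total RBI assets = +96 billion.

+96 billion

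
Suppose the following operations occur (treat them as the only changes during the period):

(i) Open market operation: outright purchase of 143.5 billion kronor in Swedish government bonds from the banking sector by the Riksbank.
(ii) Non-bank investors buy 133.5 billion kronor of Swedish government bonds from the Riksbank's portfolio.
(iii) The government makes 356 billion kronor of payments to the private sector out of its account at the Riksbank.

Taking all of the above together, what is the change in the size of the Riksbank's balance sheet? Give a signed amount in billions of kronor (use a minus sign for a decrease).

+10 billion

OMO purchase (from banks) 143.5 billion kronor: a Riksbank asset is acquired → +143.5B.
Asset sale (to non-banks) 133.5 billion kronor: a Riksbank asset is shed → −133.5B.
Government spending 356 billion kronor: only the composition of liabilities changes → 0.
Net: 143.5 − 133.5 + 0 = +10 billion.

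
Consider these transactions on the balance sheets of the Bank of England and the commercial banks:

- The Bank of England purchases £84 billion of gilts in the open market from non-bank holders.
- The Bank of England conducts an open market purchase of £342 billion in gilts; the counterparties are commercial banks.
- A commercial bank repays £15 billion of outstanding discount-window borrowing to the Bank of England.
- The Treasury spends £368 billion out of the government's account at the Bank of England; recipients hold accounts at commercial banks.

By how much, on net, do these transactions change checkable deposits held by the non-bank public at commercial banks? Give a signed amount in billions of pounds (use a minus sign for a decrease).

+£452 billion

Bank of England balance sheet:
  Assets:      Securities +£426B, Loans to banks −£15B
  Liabilities: Bank reserves +£779B, Government deposits −£368B
Commercial banking system:
  Assets:      Reserves at CB +£779B, Securities −£342B
  Liabilities: Checkable deposits +£452B, Borrowings from CB −£15B
So the change in checkable deposits held by the non-bank public at commercial banks is +£452 billion.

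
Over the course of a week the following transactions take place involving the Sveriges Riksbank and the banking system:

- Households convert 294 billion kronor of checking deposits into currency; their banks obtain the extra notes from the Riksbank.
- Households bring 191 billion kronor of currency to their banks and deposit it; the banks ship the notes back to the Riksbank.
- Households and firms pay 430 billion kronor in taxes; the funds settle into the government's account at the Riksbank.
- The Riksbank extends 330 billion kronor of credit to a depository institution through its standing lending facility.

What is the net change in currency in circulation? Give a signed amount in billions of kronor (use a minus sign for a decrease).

+103 billion

Currency withdrawal 294 billion kronor: notes leave the central bank → +294B.
Currency deposit 191 billion kronor: notes return to the central bank → −191B.
Government account inflow 430 billion kronor: no currency enters or leaves circulation → 0.
Discount-window loan 330 billion kronor: no currency enters or leaves circulation → 0.
Net: 294 − 191 + 0 + 0 = +103 billion.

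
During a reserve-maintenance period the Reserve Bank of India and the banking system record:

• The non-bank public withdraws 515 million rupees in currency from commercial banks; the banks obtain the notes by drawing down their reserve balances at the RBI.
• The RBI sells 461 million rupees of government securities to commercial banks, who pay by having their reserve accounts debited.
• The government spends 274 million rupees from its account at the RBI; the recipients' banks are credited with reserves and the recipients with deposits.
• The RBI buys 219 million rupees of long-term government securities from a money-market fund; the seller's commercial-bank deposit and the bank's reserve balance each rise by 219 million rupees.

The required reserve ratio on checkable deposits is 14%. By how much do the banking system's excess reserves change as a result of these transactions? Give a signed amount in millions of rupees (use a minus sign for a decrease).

-479.92 million

Currency withdrawal 515 million rupees: reserves −515M, deposits −515M.
OMO sale (to banks) 461 million rupees: reserves −461M, deposits 0.
Government spending 274 million rupees: reserves +274M, deposits +274M.
Asset purchase (from non-banks) 219 million rupees: reserves +219M, deposits +219M.
Totals: Δreserves = −483M, Δdeposits = −22M.
Δrequired reserves = 14% × −22M = −3.08M.
Δexcess reserves = Δreserves − Δrequired = −483M − (−3.08M) = -479.92 million.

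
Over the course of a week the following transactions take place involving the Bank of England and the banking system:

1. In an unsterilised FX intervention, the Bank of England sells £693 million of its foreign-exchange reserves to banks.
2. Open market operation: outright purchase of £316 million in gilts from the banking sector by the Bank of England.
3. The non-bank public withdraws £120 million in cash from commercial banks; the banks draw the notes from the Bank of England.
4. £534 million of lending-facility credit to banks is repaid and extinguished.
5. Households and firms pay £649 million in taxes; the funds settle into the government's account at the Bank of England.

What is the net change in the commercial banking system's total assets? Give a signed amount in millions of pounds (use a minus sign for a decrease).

-£1303 million

Bank of England balance sheet:
  Assets:      Securities +£316M, Loans to banks −£534M, Foreign assets −£693M
  Liabilities: Bank reserves −£1680M, Currency in circulation +£120M, Government deposits +£649M
Commercial banking system:
  Assets:      Reserves at CB −£1680M, Securities −£316M, Foreign assets +£693M
  Liabilities: Checkable deposits −£769M, Borrowings from CB −£534M
Change in total bank assets = -£1303 million.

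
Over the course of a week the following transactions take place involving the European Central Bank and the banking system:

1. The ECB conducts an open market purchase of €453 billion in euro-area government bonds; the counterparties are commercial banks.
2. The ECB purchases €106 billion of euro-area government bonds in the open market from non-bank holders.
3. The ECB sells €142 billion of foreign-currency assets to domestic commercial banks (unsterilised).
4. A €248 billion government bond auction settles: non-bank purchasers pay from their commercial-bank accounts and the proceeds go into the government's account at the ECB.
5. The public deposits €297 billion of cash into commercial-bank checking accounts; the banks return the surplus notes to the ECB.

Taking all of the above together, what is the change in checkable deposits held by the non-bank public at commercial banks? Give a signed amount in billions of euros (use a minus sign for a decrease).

ECB balance sheet:
  Assets:      Securities +€559B, Foreign assets −€142B
  Liabilities: Bank reserves +€466B, Currency in circulation −€297B, Government deposits +€248B
Commercial banking system:
  Assets:      Reserves at CB +€466B, Securities −€453B, Foreign assets +€142B
  Liabilities: Checkable deposits +€155B
So the change in checkable deposits held by the non-bank public at commercial banks is +€155 billion.

+€155 billion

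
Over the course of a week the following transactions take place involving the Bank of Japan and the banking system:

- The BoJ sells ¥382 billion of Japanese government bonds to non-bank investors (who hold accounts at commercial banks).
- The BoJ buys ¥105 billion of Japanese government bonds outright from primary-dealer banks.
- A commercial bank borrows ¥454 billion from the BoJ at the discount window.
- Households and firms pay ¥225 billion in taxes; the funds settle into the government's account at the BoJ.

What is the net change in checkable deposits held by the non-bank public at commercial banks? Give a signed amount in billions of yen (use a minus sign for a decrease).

Asset sale (to non-banks) ¥382 billion: non-bank counterparties' bank balances fall → −¥382B.
OMO purchase (from banks) ¥105 billion: the counterparty is a bank, so public deposits are unchanged → 0.
Discount-window loan ¥454 billion: the counterparty is a bank, so public deposits are unchanged → 0.
Government account inflow ¥225 billion: non-bank counterparties' bank balances fall → −¥225B.
Net: −382 + 0 + 0 − 225 = -¥607 billion.

-¥607 billion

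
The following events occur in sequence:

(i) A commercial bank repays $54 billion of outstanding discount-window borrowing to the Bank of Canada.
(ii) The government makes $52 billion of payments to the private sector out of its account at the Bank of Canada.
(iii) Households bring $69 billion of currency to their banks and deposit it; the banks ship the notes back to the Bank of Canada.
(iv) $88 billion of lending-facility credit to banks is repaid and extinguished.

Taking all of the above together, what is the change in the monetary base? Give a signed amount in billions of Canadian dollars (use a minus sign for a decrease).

Bank of Canada balance sheet:
  Assets:      Loans to banks −$142B
  Liabilities: Bank reserves −$21B, Currency in circulation −$69B, Government deposits −$52B
Monetary base = currency + reserves: −$69B + (−$21B) = -$90 billion.

-$90 billion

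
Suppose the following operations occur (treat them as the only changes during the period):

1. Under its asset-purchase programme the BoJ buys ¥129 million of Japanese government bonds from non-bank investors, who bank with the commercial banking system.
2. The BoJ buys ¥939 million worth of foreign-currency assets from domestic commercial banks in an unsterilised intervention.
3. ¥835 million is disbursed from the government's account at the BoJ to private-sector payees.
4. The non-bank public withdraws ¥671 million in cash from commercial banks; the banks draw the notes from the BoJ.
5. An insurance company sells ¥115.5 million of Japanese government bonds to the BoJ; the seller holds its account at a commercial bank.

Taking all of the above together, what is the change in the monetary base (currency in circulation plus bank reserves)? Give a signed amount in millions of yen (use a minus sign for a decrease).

+¥2018.5 million

Asset purchase (from non-banks) ¥129 million: BoJ balance sheet expands → +¥129M.
FX purchase ¥939 million: BoJ balance sheet expands → +¥939M.
Government spending ¥835 million: a non-base liability converts back to reserves → +¥835M.
Currency withdrawal ¥671 million: just a shift between currency and reserves — both are base money → 0.
Asset purchase (from non-banks) ¥115.5 million: BoJ balance sheet expands → +¥115.5M.
Net: 129 + 939 + 835 + 0 + 115.5 = +¥2018.5 million.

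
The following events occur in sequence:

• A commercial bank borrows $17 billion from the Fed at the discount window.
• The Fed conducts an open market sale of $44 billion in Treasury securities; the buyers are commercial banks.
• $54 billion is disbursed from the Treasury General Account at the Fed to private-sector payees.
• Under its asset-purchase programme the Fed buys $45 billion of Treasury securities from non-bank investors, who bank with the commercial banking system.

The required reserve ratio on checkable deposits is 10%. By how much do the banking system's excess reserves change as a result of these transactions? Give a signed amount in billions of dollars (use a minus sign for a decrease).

Discount-window loan $17 billion: reserves +$17B, deposits 0.
OMO sale (to banks) $44 billion: reserves −$44B, deposits 0.
Government spending $54 billion: reserves +$54B, deposits +$54B.
Asset purchase (from non-banks) $45 billion: reserves +$45B, deposits +$45B.
Totals: Δreserves = +$72B, Δdeposits = +$99B.
Δrequired reserves = 10% × +$99B = +$9.9B.
Δexcess reserves = Δreserves − Δrequired = +$72B − (+$9.9B) = +$62.1 billion.

+$62.1 billion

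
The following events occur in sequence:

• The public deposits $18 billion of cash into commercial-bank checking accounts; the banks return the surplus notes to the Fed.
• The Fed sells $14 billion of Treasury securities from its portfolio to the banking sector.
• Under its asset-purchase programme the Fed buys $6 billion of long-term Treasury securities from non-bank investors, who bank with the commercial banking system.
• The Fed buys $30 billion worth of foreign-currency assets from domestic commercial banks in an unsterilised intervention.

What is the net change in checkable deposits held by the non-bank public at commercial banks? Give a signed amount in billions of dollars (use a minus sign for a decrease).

Fed balance sheet:
  Assets:      Securities −$8B, Foreign assets +$30B
  Liabilities: Bank reserves +$40B, Currency in circulation −$18B
Commercial banking system:
  Assets:      Reserves at CB +$40B, Securities +$14B, Foreign assets −$30B
  Liabilities: Checkable deposits +$24B
So the change in checkable deposits held by the non-bank public at commercial banks is +$24 billion.

+$24 billion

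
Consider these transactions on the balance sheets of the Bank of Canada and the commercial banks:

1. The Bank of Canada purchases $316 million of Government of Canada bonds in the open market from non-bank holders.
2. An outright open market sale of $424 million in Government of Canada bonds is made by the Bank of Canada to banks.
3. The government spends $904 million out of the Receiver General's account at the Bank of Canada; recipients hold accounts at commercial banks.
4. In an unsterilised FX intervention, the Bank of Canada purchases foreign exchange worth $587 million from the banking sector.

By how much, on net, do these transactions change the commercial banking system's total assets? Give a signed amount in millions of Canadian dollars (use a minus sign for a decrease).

Asset purchase (from non-banks) $316 million: bank balance sheets expand → +$316M.
OMO sale (to banks) $424 million: just an asset swap on bank balance sheets → 0.
Government spending $904 million: bank balance sheets expand → +$904M.
FX purchase $587 million: just an asset swap on bank balance sheets → 0.
Net: 316 + 0 + 904 + 0 = +$1220 million.

+$1220 million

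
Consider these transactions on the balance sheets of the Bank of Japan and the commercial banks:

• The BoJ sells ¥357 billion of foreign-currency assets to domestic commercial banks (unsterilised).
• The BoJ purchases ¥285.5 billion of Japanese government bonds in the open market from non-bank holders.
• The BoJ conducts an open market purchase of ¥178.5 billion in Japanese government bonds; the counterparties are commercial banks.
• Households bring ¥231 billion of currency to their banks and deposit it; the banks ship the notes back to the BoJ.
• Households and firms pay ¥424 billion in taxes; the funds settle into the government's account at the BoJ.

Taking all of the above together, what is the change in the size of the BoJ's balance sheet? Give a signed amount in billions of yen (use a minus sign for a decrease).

+¥107 billion

FX sale ¥357 billion: a BoJ asset is shed → −¥357B.
Asset purchase (from non-banks) ¥285.5 billion: a BoJ asset is acquired → +¥285.5B.
OMO purchase (from banks) ¥178.5 billion: a BoJ asset is acquired → +¥178.5B.
Currency deposit ¥231 billion: only the composition of liabilities changes → 0.
Government account inflow ¥424 billion: only the composition of liabilities changes → 0.
Net: −357 + 285.5 + 178.5 + 0 + 0 = +¥107 billion.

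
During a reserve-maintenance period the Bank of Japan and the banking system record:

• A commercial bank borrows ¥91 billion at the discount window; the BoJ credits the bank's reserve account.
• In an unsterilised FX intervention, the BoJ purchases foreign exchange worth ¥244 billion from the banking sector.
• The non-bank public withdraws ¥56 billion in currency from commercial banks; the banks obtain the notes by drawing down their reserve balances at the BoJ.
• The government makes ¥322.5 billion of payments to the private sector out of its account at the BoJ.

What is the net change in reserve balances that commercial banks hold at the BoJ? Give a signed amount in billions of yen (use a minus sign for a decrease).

BoJ balance sheet:
  Assets:      Loans to banks +¥91B, Foreign assets +¥244B
  Liabilities: Bank reserves +¥601.5B, Currency in circulation +¥56B, Government deposits −¥322.5B
Commercial banking system:
  Assets:      Reserves at CB +¥601.5B, Foreign assets −¥244B
  Liabilities: Checkable deposits +¥266.5B, Borrowings from CB +¥91B
So the change in reserve balances that commercial banks hold at the BoJ is +¥601.5 billion.

+¥601.5 billion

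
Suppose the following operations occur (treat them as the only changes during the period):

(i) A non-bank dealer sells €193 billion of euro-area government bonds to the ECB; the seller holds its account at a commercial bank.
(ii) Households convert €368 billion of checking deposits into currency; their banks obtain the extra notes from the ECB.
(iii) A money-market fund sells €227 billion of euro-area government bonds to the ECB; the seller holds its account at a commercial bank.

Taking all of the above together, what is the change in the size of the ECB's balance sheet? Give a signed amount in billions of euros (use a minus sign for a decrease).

+€420 billion

ECB balance sheet:
  Assets:      Securities +€420B
  Liabilities: Bank reserves +€52B, Currency in circulation +€368B
Change in total ECB assets = +€420 billion.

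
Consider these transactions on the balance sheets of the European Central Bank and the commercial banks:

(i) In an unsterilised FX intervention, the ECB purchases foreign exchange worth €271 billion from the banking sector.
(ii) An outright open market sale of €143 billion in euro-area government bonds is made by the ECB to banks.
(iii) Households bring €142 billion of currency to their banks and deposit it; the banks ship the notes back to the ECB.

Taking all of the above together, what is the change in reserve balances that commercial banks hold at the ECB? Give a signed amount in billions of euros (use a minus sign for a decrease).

+€270 billion

ECB balance sheet:
  Assets:      Securities −€143B, Foreign assets +€271B
  Liabilities: Bank reserves +€270B, Currency in circulation −€142B
Commercial banking system:
  Assets:      Reserves at CB +€270B, Securities +€143B, Foreign assets −€271B
  Liabilities: Checkable deposits +€142B
So the change in reserve balances that commercial banks hold at the ECB is +€270 billion.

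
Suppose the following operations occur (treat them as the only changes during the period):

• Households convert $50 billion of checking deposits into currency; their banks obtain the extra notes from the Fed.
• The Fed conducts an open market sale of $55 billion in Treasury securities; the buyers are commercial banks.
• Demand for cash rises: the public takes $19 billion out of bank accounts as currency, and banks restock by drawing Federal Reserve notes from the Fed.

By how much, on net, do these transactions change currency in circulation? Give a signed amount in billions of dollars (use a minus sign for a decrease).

Currency withdrawal $50 billion: notes leave the central bank → +$50B.
OMO sale (to banks) $55 billion: no currency enters or leaves circulation → 0.
Currency withdrawal $19 billion: notes leave the central bank → +$19B.
Net: 50 + 0 + 19 = +$69 billion.

+$69 billion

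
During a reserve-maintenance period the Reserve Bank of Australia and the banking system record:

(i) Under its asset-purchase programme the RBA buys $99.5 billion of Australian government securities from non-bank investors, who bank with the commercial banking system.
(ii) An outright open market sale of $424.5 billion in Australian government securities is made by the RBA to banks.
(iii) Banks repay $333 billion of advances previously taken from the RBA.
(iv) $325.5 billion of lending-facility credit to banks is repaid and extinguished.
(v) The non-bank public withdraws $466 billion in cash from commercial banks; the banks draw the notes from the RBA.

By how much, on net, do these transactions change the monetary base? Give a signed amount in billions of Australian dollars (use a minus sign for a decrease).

Asset purchase (from non-banks) $99.5 billion: RBA balance sheet expands → +$99.5B.
OMO sale (to banks) $424.5 billion: RBA balance sheet contracts → −$424.5B.
Discount-window repayment $333 billion: RBA balance sheet contracts → −$333B.
Discount-window repayment $325.5 billion: RBA balance sheet contracts → −$325.5B.
Currency withdrawal $466 billion: just a shift between currency and reserves — both are base money → 0.
Net: 99.5 − 424.5 − 333 − 325.5 + 0 = -$983.5 billion.

-$983.5 billion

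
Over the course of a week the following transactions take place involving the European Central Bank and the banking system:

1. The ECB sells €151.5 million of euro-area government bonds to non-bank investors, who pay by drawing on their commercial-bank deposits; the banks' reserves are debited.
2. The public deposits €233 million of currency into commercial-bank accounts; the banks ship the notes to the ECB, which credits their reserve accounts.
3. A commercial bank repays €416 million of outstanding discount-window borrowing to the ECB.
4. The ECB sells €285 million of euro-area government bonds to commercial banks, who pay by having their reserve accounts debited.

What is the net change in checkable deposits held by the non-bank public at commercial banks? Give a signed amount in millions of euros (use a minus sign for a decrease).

+€81.5 million

Asset sale (to non-banks) €151.5 million: non-bank counterparties' bank balances fall → −€151.5M.
Currency deposit €233 million: non-bank counterparties' bank balances rise → +€233M.
Discount-window repayment €416 million: the counterparty is a bank, so public deposits are unchanged → 0.
OMO sale (to banks) €285 million: the counterparty is a bank, so public deposits are unchanged → 0.
Net: −151.5 + 233 + 0 + 0 = +€81.5 million.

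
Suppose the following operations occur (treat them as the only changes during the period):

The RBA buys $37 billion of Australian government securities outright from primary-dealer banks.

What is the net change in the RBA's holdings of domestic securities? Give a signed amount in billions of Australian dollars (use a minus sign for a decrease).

+$37 billion

OMO purchase (from banks) $37 billion: securities added to the RBA's portfolio → +$37B.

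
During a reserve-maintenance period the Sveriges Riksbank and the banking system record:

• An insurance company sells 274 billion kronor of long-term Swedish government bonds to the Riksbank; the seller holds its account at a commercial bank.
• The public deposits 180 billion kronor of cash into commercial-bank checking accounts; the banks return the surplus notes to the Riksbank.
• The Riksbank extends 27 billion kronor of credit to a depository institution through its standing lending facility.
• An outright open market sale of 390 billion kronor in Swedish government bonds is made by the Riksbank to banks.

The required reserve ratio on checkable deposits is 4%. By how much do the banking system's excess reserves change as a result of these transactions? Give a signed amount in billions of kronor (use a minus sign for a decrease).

+72.84 billion

Asset purchase (from non-banks) 274 billion kronor: reserves +274B, deposits +274B.
Currency deposit 180 billion kronor: reserves +180B, deposits +180B.
Discount-window loan 27 billion kronor: reserves +27B, deposits 0.
OMO sale (to banks) 390 billion kronor: reserves −390B, deposits 0.
Totals: Δreserves = +91B, Δdeposits = +454B.
Δrequired reserves = 4% × +454B = +18.16B.
Δexcess reserves = Δreserves − Δrequired = +91B − (+18.16B) = +72.84 billion.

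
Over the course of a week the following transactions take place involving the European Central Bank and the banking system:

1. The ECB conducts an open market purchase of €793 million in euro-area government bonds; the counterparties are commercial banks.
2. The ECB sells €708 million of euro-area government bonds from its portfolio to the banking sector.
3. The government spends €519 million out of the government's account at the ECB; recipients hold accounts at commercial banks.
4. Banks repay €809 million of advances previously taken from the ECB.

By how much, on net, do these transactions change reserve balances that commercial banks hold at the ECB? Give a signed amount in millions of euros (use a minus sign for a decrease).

OMO purchase (from banks) €793 million: the ECB pays by crediting reserve accounts → +€793M.
OMO sale (to banks) €708 million: the buying banks pay out of their reserve balances → −€708M.
Government spending €519 million: government payments flow into bank reserve accounts → +€519M.
Discount-window repayment €809 million: repayment is debited from reserves → −€809M.
Net: 793 − 708 + 519 − 809 = -€205 million.

-€205 million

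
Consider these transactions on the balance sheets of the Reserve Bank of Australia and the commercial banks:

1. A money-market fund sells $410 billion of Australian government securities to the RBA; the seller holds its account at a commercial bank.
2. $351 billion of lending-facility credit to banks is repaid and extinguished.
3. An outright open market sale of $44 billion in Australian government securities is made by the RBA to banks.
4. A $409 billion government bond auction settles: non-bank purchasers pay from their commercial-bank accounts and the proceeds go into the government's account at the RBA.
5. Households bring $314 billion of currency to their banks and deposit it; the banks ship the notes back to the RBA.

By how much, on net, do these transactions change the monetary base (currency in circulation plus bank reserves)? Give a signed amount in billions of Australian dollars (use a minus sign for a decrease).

Asset purchase (from non-banks) $410 billion: RBA balance sheet expands → +$410B.
Discount-window repayment $351 billion: RBA balance sheet contracts → −$351B.
OMO sale (to banks) $44 billion: RBA balance sheet contracts → −$44B.
Government account inflow $409 billion: reserves shift to a non-base liability → −$409B.
Currency deposit $314 billion: just a shift between currency and reserves — both are base money → 0.
Net: 410 − 351 − 44 − 409 + 0 = -$394 billion.

-$394 billion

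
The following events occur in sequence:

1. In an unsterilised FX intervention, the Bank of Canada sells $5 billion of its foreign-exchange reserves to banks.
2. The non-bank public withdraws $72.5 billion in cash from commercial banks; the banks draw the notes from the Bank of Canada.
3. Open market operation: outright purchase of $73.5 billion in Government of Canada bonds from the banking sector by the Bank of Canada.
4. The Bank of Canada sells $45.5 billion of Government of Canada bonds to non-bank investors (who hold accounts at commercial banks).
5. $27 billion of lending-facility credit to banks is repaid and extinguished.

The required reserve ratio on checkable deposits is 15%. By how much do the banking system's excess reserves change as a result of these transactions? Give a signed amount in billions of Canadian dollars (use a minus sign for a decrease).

-$58.8 billion

FX sale $5 billion: reserves −$5B, deposits 0.
Currency withdrawal $72.5 billion: reserves −$72.5B, deposits −$72.5B.
OMO purchase (from banks) $73.5 billion: reserves +$73.5B, deposits 0.
Asset sale (to non-banks) $45.5 billion: reserves −$45.5B, deposits −$45.5B.
Discount-window repayment $27 billion: reserves −$27B, deposits 0.
Totals: Δreserves = −$76.5B, Δdeposits = −$118B.
Δrequired reserves = 15% × −$118B = −$17.7B.
Δexcess reserves = Δreserves − Δrequired = −$76.5B − (−$17.7B) = -$58.8 billion.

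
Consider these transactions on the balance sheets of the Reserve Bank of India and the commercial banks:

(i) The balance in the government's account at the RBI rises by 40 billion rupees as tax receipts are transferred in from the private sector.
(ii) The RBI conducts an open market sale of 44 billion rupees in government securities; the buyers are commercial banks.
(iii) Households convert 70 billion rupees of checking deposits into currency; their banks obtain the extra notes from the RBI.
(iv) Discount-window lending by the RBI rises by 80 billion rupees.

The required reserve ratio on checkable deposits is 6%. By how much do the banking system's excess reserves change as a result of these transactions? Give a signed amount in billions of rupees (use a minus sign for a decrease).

-67.4 billion

Government account inflow 40 billion rupees: reserves −40B, deposits −40B.
OMO sale (to banks) 44 billion rupees: reserves −44B, deposits 0.
Currency withdrawal 70 billion rupees: reserves −70B, deposits −70B.
Discount-window loan 80 billion rupees: reserves +80B, deposits 0.
Totals: Δreserves = −74B, Δdeposits = −110B.
Δrequired reserves = 6% × −110B = −6.6B.
Δexcess reserves = Δreserves − Δrequired = −74B − (−6.6B) = -67.4 billion.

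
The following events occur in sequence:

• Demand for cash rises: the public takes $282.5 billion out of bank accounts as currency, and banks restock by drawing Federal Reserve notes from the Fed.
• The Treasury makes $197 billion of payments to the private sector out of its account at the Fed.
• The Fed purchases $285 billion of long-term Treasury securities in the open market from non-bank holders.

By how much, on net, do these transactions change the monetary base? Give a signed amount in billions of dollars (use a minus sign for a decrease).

+$482 billion

Fed balance sheet:
  Assets:      Securities +$285B
  Liabilities: Bank reserves +$199.5B, Currency in circulation +$282.5B, Government deposits −$197B
Monetary base = currency + reserves: +$282.5B + (+$199.5B) = +$482 billion.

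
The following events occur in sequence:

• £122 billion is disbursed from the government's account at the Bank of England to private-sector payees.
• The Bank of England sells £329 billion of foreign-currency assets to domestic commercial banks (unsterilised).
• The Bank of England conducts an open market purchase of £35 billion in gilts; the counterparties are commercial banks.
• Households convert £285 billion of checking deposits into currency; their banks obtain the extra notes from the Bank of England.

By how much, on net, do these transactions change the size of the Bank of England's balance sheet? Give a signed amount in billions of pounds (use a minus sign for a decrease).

Bank of England balance sheet:
  Assets:      Securities +£35B, Foreign assets −£329B
  Liabilities: Bank reserves −£457B, Currency in circulation +£285B, Government deposits −£122B
Commercial banking system:
  Assets:      Reserves at CB −£457B, Securities −£35B, Foreign assets +£329B
  Liabilities: Checkable deposits −£163B
Change in total Bank of England assets = -£294 billion.

-£294 billion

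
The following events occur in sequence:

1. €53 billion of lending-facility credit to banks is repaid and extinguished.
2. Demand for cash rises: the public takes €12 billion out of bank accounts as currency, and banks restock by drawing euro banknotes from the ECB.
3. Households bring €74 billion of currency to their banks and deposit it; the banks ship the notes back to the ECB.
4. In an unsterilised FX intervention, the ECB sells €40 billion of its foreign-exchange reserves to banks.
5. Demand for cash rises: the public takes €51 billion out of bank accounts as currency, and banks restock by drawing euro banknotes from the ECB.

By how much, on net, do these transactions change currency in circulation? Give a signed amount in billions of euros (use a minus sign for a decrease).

ECB balance sheet:
  Assets:      Loans to banks −€53B, Foreign assets −€40B
  Liabilities: Bank reserves −€82B, Currency in circulation −€11B
So the change in currency in circulation is -€11 billion.

-€11 billion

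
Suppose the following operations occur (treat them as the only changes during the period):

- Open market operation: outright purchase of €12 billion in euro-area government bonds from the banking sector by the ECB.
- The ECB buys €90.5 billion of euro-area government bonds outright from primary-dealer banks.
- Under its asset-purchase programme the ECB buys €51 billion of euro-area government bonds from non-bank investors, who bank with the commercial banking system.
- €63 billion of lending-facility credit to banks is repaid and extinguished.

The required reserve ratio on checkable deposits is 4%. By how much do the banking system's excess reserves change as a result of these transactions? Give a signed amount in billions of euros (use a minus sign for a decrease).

+€88.46 billion

OMO purchase (from banks) €12 billion: reserves +€12B, deposits 0.
OMO purchase (from banks) €90.5 billion: reserves +€90.5B, deposits 0.
Asset purchase (from non-banks) €51 billion: reserves +€51B, deposits +€51B.
Discount-window repayment €63 billion: reserves −€63B, deposits 0.
Totals: Δreserves = +€90.5B, Δdeposits = +€51B.
Δrequired reserves = 4% × +€51B = +€2.04B.
Δexcess reserves = Δreserves − Δrequired = +€90.5B − (+€2.04B) = +€88.46 billion.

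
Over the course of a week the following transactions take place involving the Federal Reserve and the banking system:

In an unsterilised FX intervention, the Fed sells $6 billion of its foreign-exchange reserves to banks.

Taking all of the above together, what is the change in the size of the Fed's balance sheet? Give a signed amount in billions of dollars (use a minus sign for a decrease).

FX sale $6 billion: a Fed asset is shed → −$6B.

-$6 billion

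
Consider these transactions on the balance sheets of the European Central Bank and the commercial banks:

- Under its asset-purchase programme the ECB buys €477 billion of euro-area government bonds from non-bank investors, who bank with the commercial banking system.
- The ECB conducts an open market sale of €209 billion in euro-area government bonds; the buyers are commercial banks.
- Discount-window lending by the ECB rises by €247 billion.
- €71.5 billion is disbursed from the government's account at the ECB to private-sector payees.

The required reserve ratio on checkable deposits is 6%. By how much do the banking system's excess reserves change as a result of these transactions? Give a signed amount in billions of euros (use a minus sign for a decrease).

+€553.59 billion

Asset purchase (from non-banks) €477 billion: reserves +€477B, deposits +€477B.
OMO sale (to banks) €209 billion: reserves −€209B, deposits 0.
Discount-window loan €247 billion: reserves +€247B, deposits 0.
Government spending €71.5 billion: reserves +€71.5B, deposits +€71.5B.
Totals: Δreserves = +€586.5B, Δdeposits = +€548.5B.
Δrequired reserves = 6% × +€548.5B = +€32.91B.
Δexcess reserves = Δreserves − Δrequired = +€586.5B − (+€32.91B) = +€553.59 billion.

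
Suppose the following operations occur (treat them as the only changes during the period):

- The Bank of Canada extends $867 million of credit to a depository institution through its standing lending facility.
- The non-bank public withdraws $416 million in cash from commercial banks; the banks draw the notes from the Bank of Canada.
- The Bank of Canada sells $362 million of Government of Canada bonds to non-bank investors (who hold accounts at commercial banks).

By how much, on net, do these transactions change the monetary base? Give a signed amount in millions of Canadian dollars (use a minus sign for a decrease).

Discount-window loan $867 million: Bank of Canada balance sheet expands → +$867M.
Currency withdrawal $416 million: just a shift between currency and reserves — both are base money → 0.
Asset sale (to non-banks) $362 million: Bank of Canada balance sheet contracts → −$362M.
Net: 867 + 0 − 362 = +$505 million.

+$505 million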